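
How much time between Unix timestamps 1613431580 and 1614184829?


Difference = 1614184829 - 1613431580 = 753249 seconds
In hours: 753249 / 3600 ≈ 209.2
In days: 753249 / 86400 ≈ 8.72

753249 seconds (209.2 hours / 8.72 days)


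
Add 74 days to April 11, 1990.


Start: April 11, 1990
Add 74 days
April 11 → May 1: 30 - 11 + 1 = 20 days (74 - 20 = 54 left)
May 1 → June 1: 31 - 1 + 1 = 31 days (54 - 31 = 23 left)
June 1 + 23 = June 24, 1990

June 24, 1990


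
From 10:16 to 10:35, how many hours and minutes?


0h 19m

End time in minutes: 10×60 + 35 = 635
Start time in minutes: 10×60 + 16 = 616
Difference = 635 - 616 = 19 minutes
= 0 hours 19 minutes


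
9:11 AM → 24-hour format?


Input: 9:11 AM
AM hour stays: 9

09:11


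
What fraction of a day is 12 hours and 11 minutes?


Total minutes: 12×60 + 11 = 731
Day = 24×60 = 1440 minutes
Fraction = 731/1440 ≈ 0.5076
As a percentage: 731/1440 × 100 ≈ 50.76%

0.5076 (50.76%)


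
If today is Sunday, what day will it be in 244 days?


Start: Sunday (index 6)
(6 + 244) mod 7
= 250 mod 7
= 5
Index 5 → Saturday

Saturday


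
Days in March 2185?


Month: March (month 3)
March has 31 days

31 days


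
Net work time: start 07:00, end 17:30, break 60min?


9h 30m (570 minutes)

Total time = (17×60+30) - (7×60+0)
= 1050 - 420 = 630 min
Minus break: 630 - 60 = 570 min
= 9h 30m


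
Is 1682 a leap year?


Rules: divisible by 4 AND (not by 100 OR by 400)
1682 ÷ 4 = 420 remainder 2 → not divisible by 4
Not divisible by 4 → not a leap year

No


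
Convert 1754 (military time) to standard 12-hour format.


Hour: 17
17 - 12 = 5 → PM

5:54 PM


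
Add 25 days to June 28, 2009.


Start: June 28, 2009
Add 25 days
June 28 → July 1: 30 - 28 + 1 = 3 days (25 - 3 = 22 left)
July 1 + 22 = July 23, 2009

July 23, 2009


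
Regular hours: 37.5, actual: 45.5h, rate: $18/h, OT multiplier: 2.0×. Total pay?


$963.00

Regular: 37.5h × $18 = $675.00
Overtime: 45.5 - 37.5 = 8.0h
OT pay: 8.0h × $18 × 2.0 = $288.00
Total = $675.00 + $288.00 = $963.00


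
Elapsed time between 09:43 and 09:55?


End time in minutes: 9×60 + 55 = 595
Start time in minutes: 9×60 + 43 = 583
Difference = 595 - 583 = 12 minutes
= 0 hours 12 minutes

0h 12m


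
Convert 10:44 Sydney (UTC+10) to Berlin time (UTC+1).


01:44

Time difference = UTC+1 - UTC+10 = -9 hours
New hour = (10 -9) mod 24
= 1 mod 24 = 1
Minutes unchanged → 01:44


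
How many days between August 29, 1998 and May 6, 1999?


250 days

From August 29, 1998 to May 6, 1999
Rest of August 1998: 31 - 29 = 2
Full months: September 30, October 31, November 30, December 31, January 31, February 1999 28, March 31, April 30
Days into May 1999: 6
Total = 2 + 30 + 31 + 30 + 31 + 31 + 28 + 31 + 30 + 6 = 250 days


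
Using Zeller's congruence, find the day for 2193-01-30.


Wednesday

Zeller's congruence:
q=30, m=13, k=92, j=21
h = (30 + ⌊13×14/5⌋ + 92 + ⌊92/4⌋ + ⌊21/4⌋ - 2×21) mod 7
= (30 + 36 + 92 + 23 + 5 - 42) mod 7
= 144 mod 7 = 4
h=4 → Wednesday


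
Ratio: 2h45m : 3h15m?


11:13 (0.85)

Duration 1: 165 minutes
Duration 2: 195 minutes
Ratio = 165:195
GCD = 15
Simplified = 11:13
As a decimal: 11/13 ≈ 0.85


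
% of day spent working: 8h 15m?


Time: 495 minutes
Day: 1440 minutes
Percentage = (495/1440) × 100 ≈ 34.4%

34.4%


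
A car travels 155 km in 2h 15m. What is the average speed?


68.9 km/h

Distance: 155 km
Time: 2h 15m = 135 min = 135/60 = 9/4 hours
Speed = 155 ÷ (9/4) = 155 × 4 / 9 = 620/9 ≈ 68.9 km/h


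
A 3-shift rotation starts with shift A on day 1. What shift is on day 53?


Shifts: A, B, C
Start: A (index 0)
Day 53: (0 + 53 - 1) mod 3
= 52 mod 3
= 1
Index 1 → shift B

Shift B


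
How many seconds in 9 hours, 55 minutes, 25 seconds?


Hours: 9 × 3600 = 32400
Minutes: 55 × 60 = 3300
Seconds: 25
Total = 32400 + 3300 + 25 = 35725

35725 seconds


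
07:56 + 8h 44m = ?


16:40

Start: 476 minutes from midnight
Add: 524 minutes
Total: 1000 minutes
Hours: 1000 ÷ 60 = 16 remainder 40


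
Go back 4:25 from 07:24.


Start: 444 minutes from midnight
Subtract: 265 minutes
Remaining: 444 - 265 = 179
Hours: 2, Minutes: 59

02:59


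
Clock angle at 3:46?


Hour hand = 3×30 + 46×0.5 = 113.0°
Minute hand = 46×6 = 276°
Difference = |113.0 - 276| = 163.0°

163.0°


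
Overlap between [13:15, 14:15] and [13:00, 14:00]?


Meeting A: 795-855 (in minutes from midnight)
Meeting B: 780-840
Overlap start = max(795, 780) = 795
Overlap end = min(855, 840) = 840
Overlap = max(0, 840 - 795) = 45 min

45 minutes


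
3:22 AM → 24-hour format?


03:22

Input: 3:22 AM
AM hour stays: 3


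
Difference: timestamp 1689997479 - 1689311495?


685984 seconds (190.6 hours / 7.94 days)

Difference = 1689997479 - 1689311495 = 685984 seconds
In hours: 685984 / 3600 ≈ 190.6
In days: 685984 / 86400 ≈ 7.94


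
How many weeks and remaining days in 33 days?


4 weeks 5 days

Weeks: 33 ÷ 7 = 4 remainder 5


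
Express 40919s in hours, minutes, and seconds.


Hours: 40919 ÷ 3600 = 11 remainder 1319
Minutes: 1319 ÷ 60 = 21 remainder 59
Seconds: 59

11h 21m 59s


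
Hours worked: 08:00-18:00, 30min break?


9h 30m (570 minutes)

Total time = (18×60+0) - (8×60+0)
= 1080 - 480 = 600 min
Minus break: 600 - 30 = 570 min
= 9h 30m


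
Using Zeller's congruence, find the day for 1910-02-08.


Tuesday

Zeller's congruence:
q=8, m=14, k=9, j=19
h = (8 + ⌊13×15/5⌋ + 9 + ⌊9/4⌋ + ⌊19/4⌋ - 2×19) mod 7
= (8 + 39 + 9 + 2 + 4 - 38) mod 7
= 24 mod 7 = 3
h=3 → Tuesday


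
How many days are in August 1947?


Month: August (month 8)
August has 31 days

31 days


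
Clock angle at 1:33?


Hour hand = 1×30 + 33×0.5 = 46.5°
Minute hand = 33×6 = 198°
Difference = |46.5 - 198| = 151.5°

151.5°


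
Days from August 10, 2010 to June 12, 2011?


306 days

From August 10, 2010 to June 12, 2011
Rest of August 2010: 31 - 10 = 21
Full months: September 30, October 31, November 30, December 31, January 31, February 2011 28, March 31, April 30, May 31
Days into June 2011: 12
Total = 21 + 30 + 31 + 30 + 31 + 31 + 28 + 31 + 30 + 31 + 12 = 306 days


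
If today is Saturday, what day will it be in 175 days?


Saturday

Start: Saturday (index 5)
(5 + 175) mod 7
= 180 mod 7
= 5
Index 5 → Saturday


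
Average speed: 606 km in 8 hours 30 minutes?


71.3 km/h

Distance: 606 km
Time: 8h 30m = 510 min = 510/60 = 17/2 hours
Speed = 606 ÷ (17/2) = 606 × 2 / 17 = 1212/17 ≈ 71.3 km/h


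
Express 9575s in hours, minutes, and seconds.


Hours: 9575 ÷ 3600 = 2 remainder 2375
Minutes: 2375 ÷ 60 = 39 remainder 35
Seconds: 35

2h 39m 35s


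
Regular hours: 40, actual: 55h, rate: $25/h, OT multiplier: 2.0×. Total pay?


$1750.00

Regular: 40h × $25 = $1000.00
Overtime: 55 - 40 = 15h
OT pay: 15h × $25 × 2.0 = $750.00
Total = $1000.00 + $750.00 = $1750.00


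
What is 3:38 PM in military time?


Input: 3:38 PM
PM: 3 + 12 = 15

15:38


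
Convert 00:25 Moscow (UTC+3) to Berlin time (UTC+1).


22:25 (previous day)

Time difference = UTC+1 - UTC+3 = -2 hours
New hour = (0 -2) mod 24
= -2 mod 24 = 22
Minutes unchanged → 22:25; -2 < 0 → previous day


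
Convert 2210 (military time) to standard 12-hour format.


Hour: 22
22 - 12 = 10 → PM

10:10 PM


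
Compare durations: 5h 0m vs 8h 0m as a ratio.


5:8 (0.63)

Duration 1: 300 minutes
Duration 2: 480 minutes
Ratio = 300:480
GCD = 60
Simplified = 5:8
As a decimal: 5/8 ≈ 0.63


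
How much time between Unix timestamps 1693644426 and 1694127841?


483415 seconds (134.3 hours / 5.60 days)

Difference = 1694127841 - 1693644426 = 483415 seconds
In hours: 483415 / 3600 ≈ 134.3
In days: 483415 / 86400 ≈ 5.60


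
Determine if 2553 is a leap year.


No

Rules: divisible by 4 AND (not by 100 OR by 400)
2553 ÷ 4 = 638 remainder 1 → not divisible by 4
Not divisible by 4 → not a leap year


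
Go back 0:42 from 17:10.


Start: 1030 minutes from midnight
Subtract: 42 minutes
Remaining: 1030 - 42 = 988
Hours: 16, Minutes: 28

16:28


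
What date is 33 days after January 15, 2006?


February 17, 2006

Start: January 15, 2006
Add 33 days
January 15 → February 1: 31 - 15 + 1 = 17 days (33 - 17 = 16 left)
February 1 + 16 = February 17, 2006


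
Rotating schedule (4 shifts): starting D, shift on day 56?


Shift C

Shifts: A, B, C, D
Start: D (index 3)
Day 56: (3 + 56 - 1) mod 4
= 58 mod 4
= 2
Index 2 → shift C


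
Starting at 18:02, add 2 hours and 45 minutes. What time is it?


20:47

Start: 1082 minutes from midnight
Add: 165 minutes
Total: 1247 minutes
Hours: 1247 ÷ 60 = 20 remainder 47


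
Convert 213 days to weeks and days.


30 weeks 3 days

Weeks: 213 ÷ 7 = 30 remainder 3


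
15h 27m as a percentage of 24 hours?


0.6438 (64.38%)

Total minutes: 15×60 + 27 = 927
Day = 24×60 = 1440 minutes
Fraction = 927/1440 ≈ 0.6438
As a percentage: 927/1440 × 100 ≈ 64.38%


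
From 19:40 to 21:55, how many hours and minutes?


2h 15m

End time in minutes: 21×60 + 55 = 1315
Start time in minutes: 19×60 + 40 = 1180
Difference = 1315 - 1180 = 135 minutes
= 2 hours 15 minutes


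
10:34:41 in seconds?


Hours: 10 × 3600 = 36000
Minutes: 34 × 60 = 2040
Seconds: 41
Total = 36000 + 2040 + 41 = 38081

38081 seconds


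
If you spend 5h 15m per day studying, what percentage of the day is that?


Time: 315 minutes
Day: 1440 minutes
Percentage = (315/1440) × 100 ≈ 21.9%

21.9%


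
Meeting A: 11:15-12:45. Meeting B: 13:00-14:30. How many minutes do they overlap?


Meeting A: 675-765 (in minutes from midnight)
Meeting B: 780-870
Overlap start = max(675, 780) = 780
Overlap end = min(765, 870) = 765
Overlap = max(0, 765 - 780) = 0 min

0 minutes


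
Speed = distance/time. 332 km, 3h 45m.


88.5 km/h

Distance: 332 km
Time: 3h 45m = 225 min = 225/60 = 15/4 hours
Speed = 332 ÷ (15/4) = 332 × 4 / 15 = 1328/15 ≈ 88.5 km/h


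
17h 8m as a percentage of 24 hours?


Total minutes: 17×60 + 8 = 1028
Day = 24×60 = 1440 minutes
Fraction = 1028/1440 ≈ 0.7139
As a percentage: 1028/1440 × 100 ≈ 71.39%

0.7139 (71.39%)


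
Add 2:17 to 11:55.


Start: 715 minutes from midnight
Add: 137 minutes
Total: 852 minutes
Hours: 852 ÷ 60 = 14 remainder 12

14:12


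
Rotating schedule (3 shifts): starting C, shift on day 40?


Shift C

Shifts: A, B, C
Start: C (index 2)
Day 40: (2 + 40 - 1) mod 3
= 41 mod 3
= 2
Index 2 → shift C


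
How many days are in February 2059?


28 days

Month: February (month 2)
February: 28 or 29 (leap year)
2059 leap year? No


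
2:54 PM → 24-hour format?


Input: 2:54 PM
PM: 2 + 12 = 14

14:54


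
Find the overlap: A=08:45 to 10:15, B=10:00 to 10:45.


15 minutes

Meeting A: 525-615 (in minutes from midnight)
Meeting B: 600-645
Overlap start = max(525, 600) = 600
Overlap end = min(615, 645) = 615
Overlap = max(0, 615 - 600) = 15 min


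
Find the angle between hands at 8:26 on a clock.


Hour hand = 8×30 + 26×0.5 = 253.0°
Minute hand = 26×6 = 156°
Difference = |253.0 - 156| = 97.0°

97.0°


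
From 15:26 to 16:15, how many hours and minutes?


End time in minutes: 16×60 + 15 = 975
Start time in minutes: 15×60 + 26 = 926
Difference = 975 - 926 = 49 minutes
= 0 hours 49 minutes

0h 49m


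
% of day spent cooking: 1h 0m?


4.2%

Time: 60 minutes
Day: 1440 minutes
Percentage = (60/1440) × 100 ≈ 4.2%


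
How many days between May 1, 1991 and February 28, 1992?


From May 1, 1991 to February 28, 1992
Rest of May 1991: 31 - 1 = 30
Full months: June 30, July 31, August 31, September 30, October 31, November 30, December 31, January 31
Days into February 1992: 28
Total = 30 + 30 + 31 + 31 + 30 + 31 + 30 + 31 + 31 + 28 = 303 days

303 days


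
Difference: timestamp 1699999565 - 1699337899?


Difference = 1699999565 - 1699337899 = 661666 seconds
In hours: 661666 / 3600 ≈ 183.8
In days: 661666 / 86400 ≈ 7.66

661666 seconds (183.8 hours / 7.66 days)


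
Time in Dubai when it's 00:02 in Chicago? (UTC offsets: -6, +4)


Time difference = UTC+4 - UTC-6 = +10 hours
New hour = (0 + 10) mod 24
= 10 mod 24 = 10
Minutes unchanged → 10:02

10:02


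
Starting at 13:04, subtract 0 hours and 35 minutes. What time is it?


Start: 784 minutes from midnight
Subtract: 35 minutes
Remaining: 784 - 35 = 749
Hours: 12, Minutes: 29

12:29


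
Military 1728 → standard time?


5:28 PM

Hour: 17
17 - 12 = 5 → PM


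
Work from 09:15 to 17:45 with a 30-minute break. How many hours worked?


Total time = (17×60+45) - (9×60+15)
= 1065 - 555 = 510 min
Minus break: 510 - 30 = 480 min
= 8h 0m

8h 0m (480 minutes)


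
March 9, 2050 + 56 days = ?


Start: March 9, 2050
Add 56 days
March 9 → April 1: 31 - 9 + 1 = 23 days (56 - 23 = 33 left)
April 1 → May 1: 30 - 1 + 1 = 30 days (33 - 30 = 3 left)
May 1 + 3 = May 4, 2050

May 4, 2050


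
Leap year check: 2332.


Yes

Rules: divisible by 4 AND (not by 100 OR by 400)
2332 ÷ 4 = 583 exactly → divisible by 4
2332 ÷ 100 = 23 remainder 32 → not divisible by 100
Divisible by 4 but not by 100 → leap year


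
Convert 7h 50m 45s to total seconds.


28245 seconds

Hours: 7 × 3600 = 25200
Minutes: 50 × 60 = 3000
Seconds: 45
Total = 25200 + 3000 + 45 = 28245


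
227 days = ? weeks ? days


Weeks: 227 ÷ 7 = 32 remainder 3

32 weeks 3 days


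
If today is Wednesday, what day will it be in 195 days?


Tuesday

Start: Wednesday (index 2)
(2 + 195) mod 7
= 197 mod 7
= 1
Index 1 → Tuesday


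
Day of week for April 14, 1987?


Tuesday

Zeller's congruence:
q=14, m=4, k=87, j=19
h = (14 + ⌊13×5/5⌋ + 87 + ⌊87/4⌋ + ⌊19/4⌋ - 2×19) mod 7
= (14 + 13 + 87 + 21 + 4 - 38) mod 7
= 101 mod 7 = 3
h=3 → Tuesday


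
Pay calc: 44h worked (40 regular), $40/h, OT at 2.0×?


Regular: 40h × $40 = $1600.00
Overtime: 44 - 40 = 4h
OT pay: 4h × $40 × 2.0 = $320.00
Total = $1600.00 + $320.00 = $1920.00

$1920.00


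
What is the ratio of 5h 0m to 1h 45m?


Duration 1: 300 minutes
Duration 2: 105 minutes
Ratio = 300:105
GCD = 15
Simplified = 20:7
As a decimal: 20/7 ≈ 2.86

20:7 (2.86)


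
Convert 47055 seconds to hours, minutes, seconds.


Hours: 47055 ÷ 3600 = 13 remainder 255
Minutes: 255 ÷ 60 = 4 remainder 15
Seconds: 15

13h 4m 15s


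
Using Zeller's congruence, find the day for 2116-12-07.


Zeller's congruence:
q=7, m=12, k=16, j=21
h = (7 + ⌊13×13/5⌋ + 16 + ⌊16/4⌋ + ⌊21/4⌋ - 2×21) mod 7
= (7 + 33 + 16 + 4 + 5 - 42) mod 7
= 23 mod 7 = 2
h=2 → Monday

Monday


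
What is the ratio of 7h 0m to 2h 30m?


Duration 1: 420 minutes
Duration 2: 150 minutes
Ratio = 420:150
GCD = 30
Simplified = 14:5
As a decimal: 14/5 = 2.80

14:5 (2.80)


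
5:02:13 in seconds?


18133 seconds

Hours: 5 × 3600 = 18000
Minutes: 2 × 60 = 120
Seconds: 13
Total = 18000 + 120 + 13 = 18133


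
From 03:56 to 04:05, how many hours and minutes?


End time in minutes: 4×60 + 5 = 245
Start time in minutes: 3×60 + 56 = 236
Difference = 245 - 236 = 9 minutes
= 0 hours 9 minutes

0h 9m


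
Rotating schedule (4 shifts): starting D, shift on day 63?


Shifts: A, B, C, D
Start: D (index 3)
Day 63: (3 + 63 - 1) mod 4
= 65 mod 4
= 1
Index 1 → shift B

Shift B


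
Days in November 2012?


Month: November (month 11)
November has 30 days

30 days


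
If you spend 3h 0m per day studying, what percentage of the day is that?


12.5%

Time: 180 minutes
Day: 1440 minutes
Percentage = (180/1440) × 100 = 12.5%


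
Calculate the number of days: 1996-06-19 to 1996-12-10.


From June 19, 1996 to December 10, 1996
Rest of June 1996: 30 - 19 = 11
Full months: July 31, August 31, September 30, October 31, November 30
Days into December 1996: 10
Total = 11 + 31 + 31 + 30 + 31 + 30 + 10 = 174 days

174 days


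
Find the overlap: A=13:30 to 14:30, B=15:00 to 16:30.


Meeting A: 810-870 (in minutes from midnight)
Meeting B: 900-990
Overlap start = max(810, 900) = 900
Overlap end = min(870, 990) = 870
Overlap = max(0, 870 - 900) = 0 min

0 minutes


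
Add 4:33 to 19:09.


23:42

Start: 1149 minutes from midnight
Add: 273 minutes
Total: 1422 minutes
Hours: 1422 ÷ 60 = 23 remainder 42


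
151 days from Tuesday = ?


Start: Tuesday (index 1)
(1 + 151) mod 7
= 152 mod 7
= 5
Index 5 → Saturday

Saturday


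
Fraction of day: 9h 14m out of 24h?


Total minutes: 9×60 + 14 = 554
Day = 24×60 = 1440 minutes
Fraction = 554/1440 ≈ 0.3847
As a percentage: 554/1440 × 100 ≈ 38.47%

0.3847 (38.47%)


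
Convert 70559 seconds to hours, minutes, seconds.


19h 35m 59s

Hours: 70559 ÷ 3600 = 19 remainder 2159
Minutes: 2159 ÷ 60 = 35 remainder 59
Seconds: 59


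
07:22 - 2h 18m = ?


Start: 442 minutes from midnight
Subtract: 138 minutes
Remaining: 442 - 138 = 304
Hours: 5, Minutes: 4

05:04


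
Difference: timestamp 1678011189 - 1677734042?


277147 seconds (77.0 hours / 3.21 days)

Difference = 1678011189 - 1677734042 = 277147 seconds
In hours: 277147 / 3600 ≈ 77.0
In days: 277147 / 86400 ≈ 3.21


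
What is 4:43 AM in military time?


Input: 4:43 AM
AM hour stays: 4

04:43


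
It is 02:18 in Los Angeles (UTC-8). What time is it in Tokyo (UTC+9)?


19:18

Time difference = UTC+9 - UTC-8 = +17 hours
New hour = (2 + 17) mod 24
= 19 mod 24 = 19
Minutes unchanged → 19:18


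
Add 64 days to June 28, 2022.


August 31, 2022

Start: June 28, 2022
Add 64 days
June 28 → July 1: 30 - 28 + 1 = 3 days (64 - 3 = 61 left)
July 1 → August 1: 31 - 1 + 1 = 31 days (61 - 31 = 30 left)
August 1 + 30 = August 31, 2022


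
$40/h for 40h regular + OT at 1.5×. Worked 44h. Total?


Regular: 40h × $40 = $1600.00
Overtime: 44 - 40 = 4h
OT pay: 4h × $40 × 1.5 = $240.00
Total = $1600.00 + $240.00 = $1840.00

$1840.00


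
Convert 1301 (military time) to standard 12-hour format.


1:01 PM

Hour: 13
13 - 12 = 1 → PM


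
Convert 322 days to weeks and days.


46 weeks 0 days

Weeks: 322 ÷ 7 = 46 remainder 0


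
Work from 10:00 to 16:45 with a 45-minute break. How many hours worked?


6h 0m (360 minutes)

Total time = (16×60+45) - (10×60+0)
= 1005 - 600 = 405 min
Minus break: 405 - 45 = 360 min
= 6h 0m


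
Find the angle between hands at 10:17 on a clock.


Hour hand = 10×30 + 17×0.5 = 308.5°
Minute hand = 17×6 = 102°
Difference = |308.5 - 102| = 206.5°
Since > 180°: 360 - 206.5 = 153.5°

153.5°


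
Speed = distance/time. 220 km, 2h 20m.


Distance: 220 km
Time: 2h 20m = 140 min = 140/60 = 7/3 hours
Speed = 220 ÷ (7/3) = 220 × 3 / 7 = 660/7 ≈ 94.3 km/h

94.3 km/h


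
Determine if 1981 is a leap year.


No

Rules: divisible by 4 AND (not by 100 OR by 400)
1981 ÷ 4 = 495 remainder 1 → not divisible by 4
Not divisible by 4 → not a leap year


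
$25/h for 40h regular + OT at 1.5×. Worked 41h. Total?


Regular: 40h × $25 = $1000.00
Overtime: 41 - 40 = 1h
OT pay: 1h × $25 × 1.5 = $37.50
Total = $1000.00 + $37.50 = $1037.50

$1037.50


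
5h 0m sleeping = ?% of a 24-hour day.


Time: 300 minutes
Day: 1440 minutes
Percentage = (300/1440) × 100 ≈ 20.8%

20.8%


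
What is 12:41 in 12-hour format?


12:41 PM

Hour: 12
12 → 12 PM (noon)


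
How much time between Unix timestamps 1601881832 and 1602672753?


790921 seconds (219.7 hours / 9.15 days)

Difference = 1602672753 - 1601881832 = 790921 seconds
In hours: 790921 / 3600 ≈ 219.7
In days: 790921 / 86400 ≈ 9.15


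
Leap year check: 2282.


Rules: divisible by 4 AND (not by 100 OR by 400)
2282 ÷ 4 = 570 remainder 2 → not divisible by 4
Not divisible by 4 → not a leap year

No


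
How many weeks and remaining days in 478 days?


68 weeks 2 days

Weeks: 478 ÷ 7 = 68 remainder 2


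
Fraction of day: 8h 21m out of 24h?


Total minutes: 8×60 + 21 = 501
Day = 24×60 = 1440 minutes
Fraction = 501/1440 ≈ 0.3479
As a percentage: 501/1440 × 100 ≈ 34.79%

0.3479 (34.79%)


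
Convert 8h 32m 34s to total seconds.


Hours: 8 × 3600 = 28800
Minutes: 32 × 60 = 1920
Seconds: 34
Total = 28800 + 1920 + 34 = 30754

30754 seconds


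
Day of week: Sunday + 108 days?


Wednesday

Start: Sunday (index 6)
(6 + 108) mod 7
= 114 mod 7
= 2
Index 2 → Wednesday


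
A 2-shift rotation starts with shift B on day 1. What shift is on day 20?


Shift A

Shifts: A, B
Start: B (index 1)
Day 20: (1 + 20 - 1) mod 2
= 20 mod 2
= 0
Index 0 → shift A


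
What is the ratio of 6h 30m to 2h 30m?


Duration 1: 390 minutes
Duration 2: 150 minutes
Ratio = 390:150
GCD = 30
Simplified = 13:5
As a decimal: 13/5 = 2.60

13:5 (2.60)


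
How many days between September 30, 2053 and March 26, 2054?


177 days

From September 30, 2053 to March 26, 2054
Rest of September 2053: 30 - 30 = 0
Full months: October 31, November 30, December 31, January 31, February 2054 28
Days into March 2054: 26
Total = 0 + 31 + 30 + 31 + 31 + 28 + 26 = 177 days


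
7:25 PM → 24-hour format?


19:25

Input: 7:25 PM
PM: 7 + 12 = 19


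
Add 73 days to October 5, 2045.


December 17, 2045

Start: October 5, 2045
Add 73 days
October 5 → November 1: 31 - 5 + 1 = 27 days (73 - 27 = 46 left)
November 1 → December 1: 30 - 1 + 1 = 30 days (46 - 30 = 16 left)
December 1 + 16 = December 17, 2045


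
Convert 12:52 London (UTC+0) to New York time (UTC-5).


07:52

Time difference = UTC-5 - UTC+0 = -5 hours
New hour = (12 -5) mod 24
= 7 mod 24 = 7
Minutes unchanged → 07:52


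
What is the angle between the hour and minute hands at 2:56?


112.0°

Hour hand = 2×30 + 56×0.5 = 88.0°
Minute hand = 56×6 = 336°
Difference = |88.0 - 336| = 248.0°
Since > 180°: 360 - 248.0 = 112.0°


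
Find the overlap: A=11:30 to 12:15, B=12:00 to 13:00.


15 minutes

Meeting A: 690-735 (in minutes from midnight)
Meeting B: 720-780
Overlap start = max(690, 720) = 720
Overlap end = min(735, 780) = 735
Overlap = max(0, 735 - 720) = 15 min


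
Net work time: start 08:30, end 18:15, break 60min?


Total time = (18×60+15) - (8×60+30)
= 1095 - 510 = 585 min
Minus break: 585 - 60 = 525 min
= 8h 45m

8h 45m (525 minutes)


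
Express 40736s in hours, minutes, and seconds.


11h 18m 56s

Hours: 40736 ÷ 3600 = 11 remainder 1136
Minutes: 1136 ÷ 60 = 18 remainder 56
Seconds: 56


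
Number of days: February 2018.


Month: February (month 2)
February: 28 or 29 (leap year)
2018 leap year? No

28 days


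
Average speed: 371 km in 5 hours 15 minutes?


Distance: 371 km
Time: 5h 15m = 315 min = 315/60 = 21/4 hours
Speed = 371 ÷ (21/4) = 371 × 4 / 21 = 1484/21 ≈ 70.7 km/h

70.7 km/h


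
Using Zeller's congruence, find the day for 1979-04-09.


Zeller's congruence:
q=9, m=4, k=79, j=19
h = (9 + ⌊13×5/5⌋ + 79 + ⌊79/4⌋ + ⌊19/4⌋ - 2×19) mod 7
= (9 + 13 + 79 + 19 + 4 - 38) mod 7
= 86 mod 7 = 2
h=2 → Monday

Monday


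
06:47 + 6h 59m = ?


13:46

Start: 407 minutes from midnight
Add: 419 minutes
Total: 826 minutes
Hours: 826 ÷ 60 = 13 remainder 46


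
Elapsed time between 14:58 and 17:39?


End time in minutes: 17×60 + 39 = 1059
Start time in minutes: 14×60 + 58 = 898
Difference = 1059 - 898 = 161 minutes
= 2 hours 41 minutes

2h 41m


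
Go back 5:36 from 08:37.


03:01

Start: 517 minutes from midnight
Subtract: 336 minutes
Remaining: 517 - 336 = 181
Hours: 3, Minutes: 1


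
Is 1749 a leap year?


Rules: divisible by 4 AND (not by 100 OR by 400)
1749 ÷ 4 = 437 remainder 1 → not divisible by 4
Not divisible by 4 → not a leap year

No


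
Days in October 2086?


Month: October (month 10)
October has 31 days

31 days


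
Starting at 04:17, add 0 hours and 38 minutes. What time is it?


04:55

Start: 257 minutes from midnight
Add: 38 minutes
Total: 295 minutes
Hours: 295 ÷ 60 = 4 remainder 55


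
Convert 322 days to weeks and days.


Weeks: 322 ÷ 7 = 46 remainder 0

46 weeks 0 days


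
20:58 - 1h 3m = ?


19:55

Start: 1258 minutes from midnight
Subtract: 63 minutes
Remaining: 1258 - 63 = 1195
Hours: 19, Minutes: 55


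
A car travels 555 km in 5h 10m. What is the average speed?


Distance: 555 km
Time: 5h 10m = 310 min = 310/60 = 31/6 hours
Speed = 555 ÷ (31/6) = 555 × 6 / 31 = 3330/31 ≈ 107.4 km/h

107.4 km/h


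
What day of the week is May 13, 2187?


Zeller's congruence:
q=13, m=5, k=87, j=21
h = (13 + ⌊13×6/5⌋ + 87 + ⌊87/4⌋ + ⌊21/4⌋ - 2×21) mod 7
= (13 + 15 + 87 + 21 + 5 - 42) mod 7
= 99 mod 7 = 1
h=1 → Sunday

Sunday


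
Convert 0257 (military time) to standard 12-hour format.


2:57 AM

Hour: 2
2 < 12 → AM


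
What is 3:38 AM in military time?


03:38

Input: 3:38 AM
AM hour stays: 3


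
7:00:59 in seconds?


25259 seconds

Hours: 7 × 3600 = 25200
Minutes: 0 × 60 = 0
Seconds: 59
Total = 25200 + 0 + 59 = 25259


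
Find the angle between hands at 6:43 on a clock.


Hour hand = 6×30 + 43×0.5 = 201.5°
Minute hand = 43×6 = 258°
Difference = |201.5 - 258| = 56.5°

56.5°


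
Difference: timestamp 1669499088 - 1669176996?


322092 seconds (89.5 hours / 3.73 days)

Difference = 1669499088 - 1669176996 = 322092 seconds
In hours: 322092 / 3600 ≈ 89.5
In days: 322092 / 86400 ≈ 3.73


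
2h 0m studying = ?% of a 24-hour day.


Time: 120 minutes
Day: 1440 minutes
Percentage = (120/1440) × 100 ≈ 8.3%

8.3%


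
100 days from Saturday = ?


Start: Saturday (index 5)
(5 + 100) mod 7
= 105 mod 7
= 0
Index 0 → Monday

Monday


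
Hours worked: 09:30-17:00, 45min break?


Total time = (17×60+0) - (9×60+30)
= 1020 - 570 = 450 min
Minus break: 450 - 45 = 405 min
= 6h 45m

6h 45m (405 minutes)


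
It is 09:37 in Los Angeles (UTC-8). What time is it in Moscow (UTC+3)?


Time difference = UTC+3 - UTC-8 = +11 hours
New hour = (9 + 11) mod 24
= 20 mod 24 = 20
Minutes unchanged → 20:37

20:37


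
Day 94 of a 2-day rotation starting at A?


Shifts: A, B
Start: A (index 0)
Day 94: (0 + 94 - 1) mod 2
= 93 mod 2
= 1
Index 1 → shift B

Shift B


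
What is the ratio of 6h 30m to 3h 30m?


13:7 (1.86)

Duration 1: 390 minutes
Duration 2: 210 minutes
Ratio = 390:210
GCD = 30
Simplified = 13:7
As a decimal: 13/7 ≈ 1.86


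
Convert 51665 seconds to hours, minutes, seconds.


Hours: 51665 ÷ 3600 = 14 remainder 1265
Minutes: 1265 ÷ 60 = 21 remainder 5
Seconds: 5

14h 21m 5s


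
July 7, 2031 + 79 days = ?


Start: July 7, 2031
Add 79 days
July 7 → August 1: 31 - 7 + 1 = 25 days (79 - 25 = 54 left)
August 1 → September 1: 31 - 1 + 1 = 31 days (54 - 31 = 23 left)
September 1 + 23 = September 24, 2031

September 24, 2031


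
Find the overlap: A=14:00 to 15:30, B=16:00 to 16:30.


Meeting A: 840-930 (in minutes from midnight)
Meeting B: 960-990
Overlap start = max(840, 960) = 960
Overlap end = min(930, 990) = 930
Overlap = max(0, 930 - 960) = 0 min

0 minutes


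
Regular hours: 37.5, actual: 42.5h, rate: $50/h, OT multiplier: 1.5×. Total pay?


Regular: 37.5h × $50 = $1875.00
Overtime: 42.5 - 37.5 = 5.0h
OT pay: 5.0h × $50 × 1.5 = $375.00
Total = $1875.00 + $375.00 = $2250.00

$2250.00


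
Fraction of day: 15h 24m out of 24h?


0.6417 (64.17%)

Total minutes: 15×60 + 24 = 924
Day = 24×60 = 1440 minutes
Fraction = 924/1440 ≈ 0.6417
As a percentage: 924/1440 × 100 ≈ 64.17%


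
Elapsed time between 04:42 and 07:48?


3h 6m

End time in minutes: 7×60 + 48 = 468
Start time in minutes: 4×60 + 42 = 282
Difference = 468 - 282 = 186 minutes
= 3 hours 6 minutes


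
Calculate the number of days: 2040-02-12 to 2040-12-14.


From February 12, 2040 to December 14, 2040
Rest of February 2040: 29 - 12 = 17
Full months: March 31, April 30, May 31, June 30, July 31, August 31, September 30, October 31, November 30
Days into December 2040: 14
Total = 17 + 31 + 30 + 31 + 30 + 31 + 31 + 30 + 31 + 30 + 14 = 306 days

306 days


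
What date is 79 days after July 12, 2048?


September 29, 2048

Start: July 12, 2048
Add 79 days
July 12 → August 1: 31 - 12 + 1 = 20 days (79 - 20 = 59 left)
August 1 → September 1: 31 - 1 + 1 = 31 days (59 - 31 = 28 left)
September 1 + 28 = September 29, 2048


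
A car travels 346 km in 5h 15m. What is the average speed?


65.9 km/h

Distance: 346 km
Time: 5h 15m = 315 min = 315/60 = 21/4 hours
Speed = 346 ÷ (21/4) = 346 × 4 / 21 = 1384/21 ≈ 65.9 km/h


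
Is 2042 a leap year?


Rules: divisible by 4 AND (not by 100 OR by 400)
2042 ÷ 4 = 510 remainder 2 → not divisible by 4
Not divisible by 4 → not a leap year

No


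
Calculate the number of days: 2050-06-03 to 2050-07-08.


From June 3, 2050 to July 8, 2050
Rest of June 2050: 30 - 3 = 27
Days into July 2050: 8
Total = 27 + 8 = 35 days

35 days


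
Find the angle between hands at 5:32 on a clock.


26.0°

Hour hand = 5×30 + 32×0.5 = 166.0°
Minute hand = 32×6 = 192°
Difference = |166.0 - 192| = 26.0°


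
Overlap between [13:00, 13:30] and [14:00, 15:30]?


0 minutes

Meeting A: 780-810 (in minutes from midnight)
Meeting B: 840-930
Overlap start = max(780, 840) = 840
Overlap end = min(810, 930) = 810
Overlap = max(0, 810 - 840) = 0 min


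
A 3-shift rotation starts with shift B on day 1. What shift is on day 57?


Shifts: A, B, C
Start: B (index 1)
Day 57: (1 + 57 - 1) mod 3
= 57 mod 3
= 0
Index 0 → shift A

Shift A


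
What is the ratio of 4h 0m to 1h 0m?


Duration 1: 240 minutes
Duration 2: 60 minutes
Ratio = 240:60
GCD = 60
Simplified = 4:1
As a decimal: 4/1 = 4.00

4:1 (4.00)


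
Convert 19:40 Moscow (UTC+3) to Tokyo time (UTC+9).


01:40 (next day)

Time difference = UTC+9 - UTC+3 = +6 hours
New hour = (19 + 6) mod 24
= 25 mod 24 = 1
Minutes unchanged → 01:40; 25 ≥ 24 → next day


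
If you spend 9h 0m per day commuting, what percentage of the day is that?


Time: 540 minutes
Day: 1440 minutes
Percentage = (540/1440) × 100 = 37.5%

37.5%


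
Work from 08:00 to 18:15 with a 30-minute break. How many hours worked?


9h 45m (585 minutes)

Total time = (18×60+15) - (8×60+0)
= 1095 - 480 = 615 min
Minus break: 615 - 30 = 585 min
= 9h 45m


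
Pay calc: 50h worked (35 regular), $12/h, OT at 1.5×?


$690.00

Regular: 35h × $12 = $420.00
Overtime: 50 - 35 = 15h
OT pay: 15h × $12 × 1.5 = $270.00
Total = $420.00 + $270.00 = $690.00


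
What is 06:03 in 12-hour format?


Hour: 6
6 < 12 → AM

6:03 AM


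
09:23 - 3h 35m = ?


Start: 563 minutes from midnight
Subtract: 215 minutes
Remaining: 563 - 215 = 348
Hours: 5, Minutes: 48

05:48


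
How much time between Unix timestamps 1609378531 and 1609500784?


Difference = 1609500784 - 1609378531 = 122253 seconds
In hours: 122253 / 3600 ≈ 34.0
In days: 122253 / 86400 ≈ 1.41

122253 seconds (34.0 hours / 1.41 days)


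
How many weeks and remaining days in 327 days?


46 weeks 5 days

Weeks: 327 ÷ 7 = 46 remainder 5


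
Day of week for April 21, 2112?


Zeller's congruence:
q=21, m=4, k=12, j=21
h = (21 + ⌊13×5/5⌋ + 12 + ⌊12/4⌋ + ⌊21/4⌋ - 2×21) mod 7
= (21 + 13 + 12 + 3 + 5 - 42) mod 7
= 12 mod 7 = 5
h=5 → Thursday

Thursday


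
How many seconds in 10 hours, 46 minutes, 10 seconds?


Hours: 10 × 3600 = 36000
Minutes: 46 × 60 = 2760
Seconds: 10
Total = 36000 + 2760 + 10 = 38770

38770 seconds


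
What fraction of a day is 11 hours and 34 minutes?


Total minutes: 11×60 + 34 = 694
Day = 24×60 = 1440 minutes
Fraction = 694/1440 ≈ 0.4819
As a percentage: 694/1440 × 100 ≈ 48.19%

0.4819 (48.19%)


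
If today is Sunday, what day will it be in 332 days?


Wednesday

Start: Sunday (index 6)
(6 + 332) mod 7
= 338 mod 7
= 2
Index 2 → Wednesday


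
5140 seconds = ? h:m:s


1h 25m 40s

Hours: 5140 ÷ 3600 = 1 remainder 1540
Minutes: 1540 ÷ 60 = 25 remainder 40
Seconds: 40


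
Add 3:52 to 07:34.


11:26

Start: 454 minutes from midnight
Add: 232 minutes
Total: 686 minutes
Hours: 686 ÷ 60 = 11 remainder 26


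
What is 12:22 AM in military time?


Input: 12:22 AM
12 AM → 00 (midnight)

00:22


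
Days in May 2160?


31 days

Month: May (month 5)
May has 31 days


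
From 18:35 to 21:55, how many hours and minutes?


End time in minutes: 21×60 + 55 = 1315
Start time in minutes: 18×60 + 35 = 1115
Difference = 1315 - 1115 = 200 minutes
= 3 hours 20 minutes

3h 20m


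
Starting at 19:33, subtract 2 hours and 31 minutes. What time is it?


Start: 1173 minutes from midnight
Subtract: 151 minutes
Remaining: 1173 - 151 = 1022
Hours: 17, Minutes: 2

17:02


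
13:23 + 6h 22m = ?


19:45

Start: 803 minutes from midnight
Add: 382 minutes
Total: 1185 minutes
Hours: 1185 ÷ 60 = 19 remainder 45


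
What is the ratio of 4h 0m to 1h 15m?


16:5 (3.20)

Duration 1: 240 minutes
Duration 2: 75 minutes
Ratio = 240:75
GCD = 15
Simplified = 16:5
As a decimal: 16/5 = 3.20


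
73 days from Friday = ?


Monday

Start: Friday (index 4)
(4 + 73) mod 7
= 77 mod 7
= 0
Index 0 → Monday


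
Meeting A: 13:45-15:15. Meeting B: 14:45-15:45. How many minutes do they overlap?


30 minutes

Meeting A: 825-915 (in minutes from midnight)
Meeting B: 885-945
Overlap start = max(825, 885) = 885
Overlap end = min(915, 945) = 915
Overlap = max(0, 915 - 885) = 30 min


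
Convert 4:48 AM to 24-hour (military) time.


04:48

Input: 4:48 AM
AM hour stays: 4


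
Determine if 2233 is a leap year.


Rules: divisible by 4 AND (not by 100 OR by 400)
2233 ÷ 4 = 558 remainder 1 → not divisible by 4
Not divisible by 4 → not a leap year

No


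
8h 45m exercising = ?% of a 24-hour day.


Time: 525 minutes
Day: 1440 minutes
Percentage = (525/1440) × 100 ≈ 36.5%

36.5%


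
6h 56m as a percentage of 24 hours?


Total minutes: 6×60 + 56 = 416
Day = 24×60 = 1440 minutes
Fraction = 416/1440 ≈ 0.2889
As a percentage: 416/1440 × 100 ≈ 28.89%

0.2889 (28.89%)


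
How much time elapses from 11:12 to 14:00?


End time in minutes: 14×60 + 0 = 840
Start time in minutes: 11×60 + 12 = 672
Difference = 840 - 672 = 168 minutes
= 2 hours 48 minutes

2h 48m


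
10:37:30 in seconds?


Hours: 10 × 3600 = 36000
Minutes: 37 × 60 = 2220
Seconds: 30
Total = 36000 + 2220 + 30 = 38250

38250 seconds


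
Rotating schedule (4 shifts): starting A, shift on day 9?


Shift A

Shifts: A, B, C, D
Start: A (index 0)
Day 9: (0 + 9 - 1) mod 4
= 8 mod 4
= 0
Index 0 → shift A


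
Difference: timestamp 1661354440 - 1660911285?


Difference = 1661354440 - 1660911285 = 443155 seconds
In hours: 443155 / 3600 ≈ 123.1
In days: 443155 / 86400 ≈ 5.13

443155 seconds (123.1 hours / 5.13 days)


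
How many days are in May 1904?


31 days

Month: May (month 5)
May has 31 days


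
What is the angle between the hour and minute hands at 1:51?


109.5°

Hour hand = 1×30 + 51×0.5 = 55.5°
Minute hand = 51×6 = 306°
Difference = |55.5 - 306| = 250.5°
Since > 180°: 360 - 250.5 = 109.5°


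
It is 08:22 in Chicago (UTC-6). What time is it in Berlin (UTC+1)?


15:22

Time difference = UTC+1 - UTC-6 = +7 hours
New hour = (8 + 7) mod 24
= 15 mod 24 = 15
Minutes unchanged → 15:22


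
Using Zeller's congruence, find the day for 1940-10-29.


Zeller's congruence:
q=29, m=10, k=40, j=19
h = (29 + ⌊13×11/5⌋ + 40 + ⌊40/4⌋ + ⌊19/4⌋ - 2×19) mod 7
= (29 + 28 + 40 + 10 + 4 - 38) mod 7
= 73 mod 7 = 3
h=3 → Tuesday

Tuesday


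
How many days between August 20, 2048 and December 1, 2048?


From August 20, 2048 to December 1, 2048
Rest of August 2048: 31 - 20 = 11
Full months: September 30, October 31, November 30
Days into December 2048: 1
Total = 11 + 30 + 31 + 30 + 1 = 103 days

103 days


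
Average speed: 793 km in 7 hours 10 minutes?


Distance: 793 km
Time: 7h 10m = 430 min = 430/60 = 43/6 hours
Speed = 793 ÷ (43/6) = 793 × 6 / 43 = 4758/43 ≈ 110.7 km/h

110.7 km/h


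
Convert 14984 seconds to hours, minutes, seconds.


Hours: 14984 ÷ 3600 = 4 remainder 584
Minutes: 584 ÷ 60 = 9 remainder 44
Seconds: 44

4h 9m 44s


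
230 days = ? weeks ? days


32 weeks 6 days

Weeks: 230 ÷ 7 = 32 remainder 6


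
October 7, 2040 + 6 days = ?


October 13, 2040

Start: October 7, 2040
Add 6 days
October 7 + 6 = October 13, 2040


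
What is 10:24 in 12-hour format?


10:24 AM

Hour: 10
10 < 12 → AM


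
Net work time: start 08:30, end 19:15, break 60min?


Total time = (19×60+15) - (8×60+30)
= 1155 - 510 = 645 min
Minus break: 645 - 60 = 585 min
= 9h 45m

9h 45m (585 minutes)


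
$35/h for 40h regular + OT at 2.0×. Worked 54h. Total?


$2380.00

Regular: 40h × $35 = $1400.00
Overtime: 54 - 40 = 14h
OT pay: 14h × $35 × 2.0 = $980.00
Total = $1400.00 + $980.00 = $2380.00


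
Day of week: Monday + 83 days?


Start: Monday (index 0)
(0 + 83) mod 7
= 83 mod 7
= 6
Index 6 → Sunday

Sunday


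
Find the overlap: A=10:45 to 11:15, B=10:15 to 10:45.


0 minutes

Meeting A: 645-675 (in minutes from midnight)
Meeting B: 615-645
Overlap start = max(645, 615) = 645
Overlap end = min(675, 645) = 645
Overlap = max(0, 645 - 645) = 0 min


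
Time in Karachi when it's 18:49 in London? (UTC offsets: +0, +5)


Time difference = UTC+5 - UTC+0 = +5 hours
New hour = (18 + 5) mod 24
= 23 mod 24 = 23
Minutes unchanged → 23:49

23:49


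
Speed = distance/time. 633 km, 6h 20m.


Distance: 633 km
Time: 6h 20m = 380 min = 380/60 = 19/3 hours
Speed = 633 ÷ (19/3) = 633 × 3 / 19 = 1899/19 ≈ 99.9 km/h

99.9 km/h


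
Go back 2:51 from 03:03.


Start: 183 minutes from midnight
Subtract: 171 minutes
Remaining: 183 - 171 = 12
Hours: 0, Minutes: 12

00:12


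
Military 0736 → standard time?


7:36 AM

Hour: 7
7 < 12 → AM


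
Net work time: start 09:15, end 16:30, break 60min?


Total time = (16×60+30) - (9×60+15)
= 990 - 555 = 435 min
Minus break: 435 - 60 = 375 min
= 6h 15m

6h 15m (375 minutes)


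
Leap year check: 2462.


Rules: divisible by 4 AND (not by 100 OR by 400)
2462 ÷ 4 = 615 remainder 2 → not divisible by 4
Not divisible by 4 → not a leap year

No


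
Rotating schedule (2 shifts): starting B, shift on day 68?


Shift A

Shifts: A, B
Start: B (index 1)
Day 68: (1 + 68 - 1) mod 2
= 68 mod 2
= 0
Index 0 → shift A


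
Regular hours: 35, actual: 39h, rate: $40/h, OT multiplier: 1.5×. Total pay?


$1640.00

Regular: 35h × $40 = $1400.00
Overtime: 39 - 35 = 4h
OT pay: 4h × $40 × 1.5 = $240.00
Total = $1400.00 + $240.00 = $1640.00


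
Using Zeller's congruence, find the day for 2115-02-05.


Tuesday

Zeller's congruence:
q=5, m=14, k=14, j=21
h = (5 + ⌊13×15/5⌋ + 14 + ⌊14/4⌋ + ⌊21/4⌋ - 2×21) mod 7
= (5 + 39 + 14 + 3 + 5 - 42) mod 7
= 24 mod 7 = 3
h=3 → Tuesday


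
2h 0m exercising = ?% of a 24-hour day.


8.3%

Time: 120 minutes
Day: 1440 minutes
Percentage = (120/1440) × 100 ≈ 8.3%


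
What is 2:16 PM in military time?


Input: 2:16 PM
PM: 2 + 12 = 14

14:16


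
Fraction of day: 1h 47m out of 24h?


0.0743 (7.43%)

Total minutes: 1×60 + 47 = 107
Day = 24×60 = 1440 minutes
Fraction = 107/1440 ≈ 0.0743
As a percentage: 107/1440 × 100 ≈ 7.43%


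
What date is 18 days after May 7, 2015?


Start: May 7, 2015
Add 18 days
May 7 + 18 = May 25, 2015

May 25, 2015
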